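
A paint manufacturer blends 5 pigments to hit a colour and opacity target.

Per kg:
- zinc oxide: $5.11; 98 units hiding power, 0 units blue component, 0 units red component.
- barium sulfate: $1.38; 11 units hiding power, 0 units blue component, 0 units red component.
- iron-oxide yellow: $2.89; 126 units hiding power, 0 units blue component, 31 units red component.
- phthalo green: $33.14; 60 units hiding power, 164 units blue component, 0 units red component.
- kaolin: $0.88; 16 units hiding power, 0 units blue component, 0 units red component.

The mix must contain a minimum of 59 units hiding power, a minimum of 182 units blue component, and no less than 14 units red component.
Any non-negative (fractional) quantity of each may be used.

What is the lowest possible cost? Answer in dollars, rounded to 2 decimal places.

$38.08

Let x1 = kg of zinc oxide, x2 = kg of barium sulfate, x3 = kg of iron-oxide yellow, x4 = kg of phthalo green, x5 = kg of kaolin.
Minimise 5.11x1 + 1.38x2 + 2.89x3 + 33.14x4 + 0.88x5 subject to:
  98x1 + 11x2 + 126x3 + 60x4 + 16x5 ≥ 59   (hiding power)
  164x4 ≥ 182   (blue component)
  31x3 ≥ 14   (red component)
  x1, x2, x3, x4, x5 ≥ 0.
The cheapest feasible vertex uses only iron-oxide yellow, phthalo green; zinc oxide, barium sulfate, kaolin are not used. The blue component and red component requirements are met with equality.
Optimal quantities: iron-oxide yellow = 0.45161 kg, phthalo green = 1.1098 kg.
Objective = 2.89·0.45161 + 33.14·1.1098 = 38.0839.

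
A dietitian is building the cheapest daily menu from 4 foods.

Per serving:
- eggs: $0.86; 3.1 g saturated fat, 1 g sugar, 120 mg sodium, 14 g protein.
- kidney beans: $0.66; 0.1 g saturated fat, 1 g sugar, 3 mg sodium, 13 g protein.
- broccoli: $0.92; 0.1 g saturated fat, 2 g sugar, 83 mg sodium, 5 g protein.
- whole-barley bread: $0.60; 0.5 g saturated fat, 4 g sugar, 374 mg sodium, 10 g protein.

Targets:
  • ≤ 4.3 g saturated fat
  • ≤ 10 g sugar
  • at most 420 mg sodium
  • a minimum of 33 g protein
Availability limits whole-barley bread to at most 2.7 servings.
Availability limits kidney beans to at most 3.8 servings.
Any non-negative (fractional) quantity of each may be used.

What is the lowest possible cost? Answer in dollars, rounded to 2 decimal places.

$1.68

Set it up as a linear program. Let x1 = servings of eggs, x2 = servings of kidney beans, x3 = servings of broccoli, x4 = servings of whole-barley bread.
Minimize 0.86x1 + 0.66x2 + 0.92x3 + 0.6x4 s.t.:
  3.1x1 + 0.1x2 + 0.1x3 + 0.5x4 ≤ 4.3   (saturated fat)
  1x1 + 1x2 + 2x3 + 4x4 ≤ 10   (sugar)
  120x1 + 3x2 + 83x3 + 374x4 ≤ 420   (sodium)
  14x1 + 13x2 + 5x3 + 10x4 ≥ 33   (protein)
  x4 ≤ 2.7
  x2 ≤ 3.8
  x1, x2, x3, x4 ≥ 0.
At the optimum only kidney beans is positive (eggs, broccoli, whole-barley bread = 0). Binding constraint: protein.
Optimal quantities: kidney beans = 2.538 servings.
Cost = 0.66·2.538 = 1.6751.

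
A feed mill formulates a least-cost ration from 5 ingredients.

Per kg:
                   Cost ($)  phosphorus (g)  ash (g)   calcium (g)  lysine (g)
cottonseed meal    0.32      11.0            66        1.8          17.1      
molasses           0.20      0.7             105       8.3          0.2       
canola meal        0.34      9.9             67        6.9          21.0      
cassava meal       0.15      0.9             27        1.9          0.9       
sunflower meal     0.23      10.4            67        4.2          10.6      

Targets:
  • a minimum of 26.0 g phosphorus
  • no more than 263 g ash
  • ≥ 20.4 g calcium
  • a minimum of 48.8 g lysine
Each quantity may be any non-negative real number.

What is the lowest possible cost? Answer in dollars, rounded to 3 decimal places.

$0.915

Let x1 = kg of cottonseed meal, x2 = kg of molasses, x3 = kg of canola meal, x4 = kg of cassava meal, x5 = kg of sunflower meal.
Minimize 0.32x1 + 0.2x2 + 0.34x3 + 0.15x4 + 0.23x5 with:
  11x1 + 0.7x2 + 9.9x3 + 0.9x4 + 10.4x5 ≥ 26   (phosphorus)
  66x1 + 105x2 + 67x3 + 27x4 + 67x5 ≤ 263   (ash)
  1.8x1 + 8.3x2 + 6.9x3 + 1.9x4 + 4.2x5 ≥ 20.4   (calcium)
  17.1x1 + 0.2x2 + 21x3 + 0.9x4 + 10.6x5 ≥ 48.8   (lysine)
  x1, x2, x3, x4, x5 ≥ 0.
The minimum-cost mix takes nothing from cottonseed meal, cassava meal — only molasses, canola meal, sunflower meal. There the phosphorus, calcium, lysine constraints are tight.
Optimal quantities: molasses = 0.4867 kg, canola meal = 2.067 kg, sunflower meal = 0.4996 kg.
Objective = 0.2·0.4867 + 0.34·2.067 + 0.23·0.4996 = 0.91503.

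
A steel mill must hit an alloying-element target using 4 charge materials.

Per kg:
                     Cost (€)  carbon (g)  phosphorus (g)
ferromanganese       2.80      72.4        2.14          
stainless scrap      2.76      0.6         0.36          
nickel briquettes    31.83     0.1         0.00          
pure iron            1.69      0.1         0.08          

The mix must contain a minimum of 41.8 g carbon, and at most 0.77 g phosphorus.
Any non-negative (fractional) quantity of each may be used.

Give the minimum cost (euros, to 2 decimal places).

€5014.08

This is a linear program. Let x1 = kg of ferromanganese, x2 = kg of stainless scrap, x3 = kg of nickel briquettes, x4 = kg of pure iron.
min 2.8x1 + 2.76x2 + 31.83x3 + 1.69x4 with:
  72.4x1 + 0.6x2 + 0.1x3 + 0.1x4 ≥ 41.8   (carbon)
  2.14x1 + 0.36x2 + 0.08x4 ≤ 0.77   (phosphorus)
  x1, x2, x3, x4 ≥ 0.
At the optimum only ferromanganese, nickel briquettes are positive (stainless scrap, pure iron = 0). The carbon and phosphorus requirements are met with equality.
That vertex is x1 = 0.3598131, x3 = 157.4953.
Total cost: 2.8·0.3598131 + 31.83·157.4953 = 5014.0829.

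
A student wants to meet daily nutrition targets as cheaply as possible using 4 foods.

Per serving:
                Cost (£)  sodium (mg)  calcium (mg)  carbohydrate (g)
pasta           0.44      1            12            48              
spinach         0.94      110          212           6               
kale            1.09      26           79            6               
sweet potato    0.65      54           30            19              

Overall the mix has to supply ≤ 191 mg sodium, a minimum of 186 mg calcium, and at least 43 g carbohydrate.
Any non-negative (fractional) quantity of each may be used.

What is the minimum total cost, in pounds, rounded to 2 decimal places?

Treat it as an LP. Let x1 = servings of pasta, x2 = servings of spinach, x3 = servings of kale, x4 = servings of sweet potato.
min 0.44x1 + 0.94x2 + 1.09x3 + 0.65x4 s.t.:
  1x1 + 110x2 + 26x3 + 54x4 ≤ 191   (sodium)
  12x1 + 212x2 + 79x3 + 30x4 ≥ 186   (calcium)
  48x1 + 6x2 + 6x3 + 19x4 ≥ 43   (carbohydrate)
  x1, x2, x3, x4 ≥ 0.
The optimal basis is {pasta, spinach}; kale, sweet potato drop out. Binding constraints: calcium and carbohydrate.
So pasta = 0.7918 servings, spinach = 0.8325 servings.
Hence cost = 0.44·0.7918 + 0.94·0.8325 = £1.1309.

£1.13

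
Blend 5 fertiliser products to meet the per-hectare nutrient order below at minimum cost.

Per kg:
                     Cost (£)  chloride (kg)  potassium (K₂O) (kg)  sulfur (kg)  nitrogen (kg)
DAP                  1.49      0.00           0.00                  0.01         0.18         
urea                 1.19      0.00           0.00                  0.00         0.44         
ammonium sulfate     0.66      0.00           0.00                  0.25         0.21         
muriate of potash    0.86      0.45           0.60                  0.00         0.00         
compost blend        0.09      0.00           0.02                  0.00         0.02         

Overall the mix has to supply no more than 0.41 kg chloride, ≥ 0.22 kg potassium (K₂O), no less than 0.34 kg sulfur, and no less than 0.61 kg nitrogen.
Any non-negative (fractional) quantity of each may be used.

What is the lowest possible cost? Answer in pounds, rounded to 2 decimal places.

Let x1 = kg of DAP, x2 = kg of urea, x3 = kg of ammonium sulfate, x4 = kg of muriate of potash, x5 = kg of compost blend.
Minimise 1.49x1 + 1.19x2 + 0.66x3 + 0.86x4 + 0.09x5 with:
  0.45x4 ≤ 0.41   (chloride)
  0.6x4 + 0.02x5 ≥ 0.22   (potassium (K₂O))
  0.01x1 + 0.25x3 ≥ 0.34   (sulfur)
  0.18x1 + 0.44x2 + 0.21x3 + 0.02x5 ≥ 0.61   (nitrogen)
  x1, x2, x3, x4, x5 ≥ 0.
The cheapest feasible vertex uses only urea, ammonium sulfate, muriate of potash; DAP, compost blend are not used. Binding constraints: potassium (K₂O), sulfur, nitrogen.
So urea = 0.7373 kg, ammonium sulfate = 1.36 kg, muriate of potash = 0.3667 kg.
Hence cost = 1.19·0.7373 + 0.66·1.36 + 0.86·0.3667 = £2.0903.

£2.09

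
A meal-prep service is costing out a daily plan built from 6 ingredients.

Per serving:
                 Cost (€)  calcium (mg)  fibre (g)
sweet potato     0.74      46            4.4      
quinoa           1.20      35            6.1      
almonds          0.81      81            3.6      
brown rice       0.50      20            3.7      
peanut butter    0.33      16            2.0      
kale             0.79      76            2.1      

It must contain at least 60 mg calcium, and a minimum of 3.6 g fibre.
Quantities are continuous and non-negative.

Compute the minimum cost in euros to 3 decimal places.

€0.700

Let x1 = servings of sweet potato, x2 = servings of quinoa, x3 = servings of almonds, x4 = servings of brown rice, x5 = servings of peanut butter, x6 = servings of kale.
min 0.74x1 + 1.2x2 + 0.81x3 + 0.5x4 + 0.33x5 + 0.79x6 s.t.:
  46x1 + 35x2 + 81x3 + 20x4 + 16x5 + 76x6 ≥ 60   (calcium)
  4.4x1 + 6.1x2 + 3.6x3 + 3.7x4 + 2x5 + 2.1x6 ≥ 3.6   (fibre)
  x1, x2, x3, x4, x5, x6 ≥ 0.
The minimum-cost mix takes nothing from sweet potato, quinoa, peanut butter, kale — only almonds, brown rice. There the calcium and fibre constraints are tight.
So almonds = 0.6588 servings, brown rice = 0.332 servings.
Cost = 0.81·0.6588 + 0.5·0.332 = 0.69963.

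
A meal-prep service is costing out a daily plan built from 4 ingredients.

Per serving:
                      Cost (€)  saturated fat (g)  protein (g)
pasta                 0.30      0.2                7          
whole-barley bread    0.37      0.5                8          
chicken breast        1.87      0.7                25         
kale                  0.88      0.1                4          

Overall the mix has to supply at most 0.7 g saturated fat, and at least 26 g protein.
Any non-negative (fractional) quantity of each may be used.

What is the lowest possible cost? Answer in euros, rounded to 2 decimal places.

Let x1 = servings of pasta, x2 = servings of whole-barley bread, x3 = servings of chicken breast, x4 = servings of kale.
Minimise 0.3x1 + 0.37x2 + 1.87x3 + 0.88x4 subject to:
  0.2x1 + 0.5x2 + 0.7x3 + 0.1x4 ≤ 0.7   (saturated fat)
  7x1 + 8x2 + 25x3 + 4x4 ≥ 26   (protein)
  x1, x2, x3, x4 ≥ 0.
The minimum-cost mix takes nothing from whole-barley bread, chicken breast — only pasta, kale. There the saturated fat and protein constraints are tight.
Solving gives x1 = 2, x4 = 3.
Objective = 0.3·2 + 0.88·3 = 3.2400.

€3.24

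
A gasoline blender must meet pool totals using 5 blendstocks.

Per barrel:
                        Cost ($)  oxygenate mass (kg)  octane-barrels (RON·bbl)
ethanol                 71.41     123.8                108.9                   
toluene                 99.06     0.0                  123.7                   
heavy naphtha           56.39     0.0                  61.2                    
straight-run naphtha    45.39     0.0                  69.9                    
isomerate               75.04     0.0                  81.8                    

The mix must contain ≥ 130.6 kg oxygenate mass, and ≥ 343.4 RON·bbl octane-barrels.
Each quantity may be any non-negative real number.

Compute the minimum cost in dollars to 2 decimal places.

Treat it as an LP. Let x1 = barrels of ethanol, x2 = barrels of toluene, x3 = barrels of heavy naphtha, x4 = barrels of straight-run naphtha, x5 = barrels of isomerate.
min 71.41x1 + 99.06x2 + 56.39x3 + 45.39x4 + 75.04x5 with:
  123.8x1 ≥ 130.6   (oxygenate mass)
  108.9x1 + 123.7x2 + 61.2x3 + 69.9x4 + 81.8x5 ≥ 343.4   (octane-barrels)
  x1, x2, x3, x4, x5 ≥ 0.
The optimal basis is {ethanol, straight-run naphtha}; toluene, heavy naphtha, isomerate drop out. There the oxygenate mass and octane-barrels constraints are tight.
So ethanol = 1.055 barrels, straight-run naphtha = 3.269 barrels.
Objective = 71.41·1.055 + 45.39·3.269 = 223.7175.

$223.72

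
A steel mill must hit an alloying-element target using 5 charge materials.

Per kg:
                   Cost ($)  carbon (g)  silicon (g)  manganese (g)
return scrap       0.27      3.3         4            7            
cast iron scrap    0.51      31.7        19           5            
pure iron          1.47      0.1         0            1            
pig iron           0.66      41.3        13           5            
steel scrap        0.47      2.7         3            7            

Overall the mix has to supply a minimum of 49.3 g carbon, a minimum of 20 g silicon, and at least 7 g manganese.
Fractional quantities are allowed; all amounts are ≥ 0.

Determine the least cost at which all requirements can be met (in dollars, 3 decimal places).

$0.791

Let x1 = kg of return scrap, x2 = kg of cast iron scrap, x3 = kg of pure iron, x4 = kg of pig iron, x5 = kg of steel scrap.
Minimise 0.27x1 + 0.51x2 + 1.47x3 + 0.66x4 + 0.47x5 s.t.:
  3.3x1 + 31.7x2 + 0.1x3 + 41.3x4 + 2.7x5 ≥ 49.3   (carbon)
  4x1 + 19x2 + 13x4 + 3x5 ≥ 20   (silicon)
  7x1 + 5x2 + 1x3 + 5x4 + 7x5 ≥ 7   (manganese)
  x1, x2, x3, x4, x5 ≥ 0.
At the optimum only cast iron scrap, pig iron are positive (return scrap, pure iron, steel scrap = 0). There the carbon and manganese constraints are tight.
So cast iron scrap = 0.8875 kg, pig iron = 0.5125 kg.
Cost = 0.51·0.8875 + 0.66·0.5125 = 0.79088.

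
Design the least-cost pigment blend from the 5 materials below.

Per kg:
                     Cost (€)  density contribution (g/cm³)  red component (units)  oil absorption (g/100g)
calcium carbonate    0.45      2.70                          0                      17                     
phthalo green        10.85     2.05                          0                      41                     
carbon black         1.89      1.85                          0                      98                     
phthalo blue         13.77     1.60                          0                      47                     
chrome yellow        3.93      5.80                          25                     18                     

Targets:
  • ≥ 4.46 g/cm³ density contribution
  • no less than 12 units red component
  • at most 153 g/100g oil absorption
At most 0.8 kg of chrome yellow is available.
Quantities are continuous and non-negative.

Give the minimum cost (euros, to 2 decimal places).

€2.17

Set it up as a linear program. Let x1 = kg of calcium carbonate, x2 = kg of phthalo green, x3 = kg of carbon black, x4 = kg of phthalo blue, x5 = kg of chrome yellow.
Minimise 0.45x1 + 10.85x2 + 1.89x3 + 13.77x4 + 3.93x5 subject to:
  2.7x1 + 2.05x2 + 1.85x3 + 1.6x4 + 5.8x5 ≥ 4.46   (density contribution)
  25x5 ≥ 12   (red component)
  17x1 + 41x2 + 98x3 + 47x4 + 18x5 ≤ 153   (oil absorption)
  x5 ≤ 0.8
  x1, x2, x3, x4, x5 ≥ 0.
The minimum-cost mix takes nothing from phthalo green, carbon black, phthalo blue — only calcium carbonate, chrome yellow. Binding constraints: density contribution and red component.
That vertex is x1 = 0.6207, x5 = 0.48.
Cost = 0.45·0.6207 + 3.93·0.48 = 2.1657.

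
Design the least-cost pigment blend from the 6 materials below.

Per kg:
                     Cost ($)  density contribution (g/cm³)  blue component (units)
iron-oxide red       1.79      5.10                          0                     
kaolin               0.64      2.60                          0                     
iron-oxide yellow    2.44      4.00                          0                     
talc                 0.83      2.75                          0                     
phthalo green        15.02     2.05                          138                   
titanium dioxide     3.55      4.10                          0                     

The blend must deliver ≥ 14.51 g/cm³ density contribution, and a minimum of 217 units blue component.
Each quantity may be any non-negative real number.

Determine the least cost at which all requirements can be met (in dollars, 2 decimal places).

Let x1 = kg of iron-oxide red, x2 = kg of kaolin, x3 = kg of iron-oxide yellow, x4 = kg of talc, x5 = kg of phthalo green, x6 = kg of titanium dioxide.
Minimize 1.79x1 + 0.64x2 + 2.44x3 + 0.83x4 + 15.02x5 + 3.55x6 with:
  5.1x1 + 2.6x2 + 4x3 + 2.75x4 + 2.05x5 + 4.1x6 ≥ 14.51   (density contribution)
  138x5 ≥ 217   (blue component)
  x1, x2, x3, x4, x5, x6 ≥ 0.
The cheapest feasible vertex uses only kaolin, phthalo green; iron-oxide red, iron-oxide yellow, talc, titanium dioxide are not used. The density contribution and blue component requirements are met with equality.
Optimal quantities: kaolin = 4.3409 kg, phthalo green = 1.5725 kg.
Objective = 0.64·4.3409 + 15.02·1.5725 = 26.3971.

$26.40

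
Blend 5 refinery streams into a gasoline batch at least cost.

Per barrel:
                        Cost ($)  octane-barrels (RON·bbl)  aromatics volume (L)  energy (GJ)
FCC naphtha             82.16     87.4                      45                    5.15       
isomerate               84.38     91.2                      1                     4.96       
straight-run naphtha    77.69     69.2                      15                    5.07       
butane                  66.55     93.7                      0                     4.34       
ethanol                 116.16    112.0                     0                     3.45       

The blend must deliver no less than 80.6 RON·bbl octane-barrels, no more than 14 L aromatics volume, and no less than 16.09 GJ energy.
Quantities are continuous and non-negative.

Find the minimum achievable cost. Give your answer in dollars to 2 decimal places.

Let x1 = barrels of FCC naphtha, x2 = barrels of isomerate, x3 = barrels of straight-run naphtha, x4 = barrels of butane, x5 = barrels of ethanol.
min 82.16x1 + 84.38x2 + 77.69x3 + 66.55x4 + 116.16x5 subject to:
  87.4x1 + 91.2x2 + 69.2x3 + 93.7x4 + 112x5 ≥ 80.6   (octane-barrels)
  45x1 + 1x2 + 15x3 ≤ 14   (aromatics volume)
  5.15x1 + 4.96x2 + 5.07x3 + 4.34x4 + 3.45x5 ≥ 16.09   (energy)
  x1, x2, x3, x4, x5 ≥ 0.
The minimum-cost mix takes nothing from FCC naphtha, isomerate, ethanol — only straight-run naphtha, butane. There the aromatics volume and energy constraints are tight.
That vertex is x3 = 0.93333, x4 = 2.6171.
Cost = 77.69·0.93333 + 66.55·2.6171 = 246.6784.

$246.68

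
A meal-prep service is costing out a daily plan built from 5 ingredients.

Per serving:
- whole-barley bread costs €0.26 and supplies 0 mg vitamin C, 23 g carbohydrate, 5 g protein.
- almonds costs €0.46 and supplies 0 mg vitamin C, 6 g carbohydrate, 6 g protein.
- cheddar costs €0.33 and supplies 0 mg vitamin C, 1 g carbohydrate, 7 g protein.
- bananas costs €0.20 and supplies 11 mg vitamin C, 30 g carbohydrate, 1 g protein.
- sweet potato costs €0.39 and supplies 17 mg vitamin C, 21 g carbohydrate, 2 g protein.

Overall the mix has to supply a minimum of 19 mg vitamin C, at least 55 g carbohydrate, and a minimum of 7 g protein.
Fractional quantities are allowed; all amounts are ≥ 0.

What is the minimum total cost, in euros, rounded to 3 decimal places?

€0.597

Treat it as an LP. Let x1 = servings of whole-barley bread, x2 = servings of almonds, x3 = servings of cheddar, x4 = servings of bananas, x5 = servings of sweet potato.
min 0.26x1 + 0.46x2 + 0.33x3 + 0.2x4 + 0.39x5 s.t.:
  11x4 + 17x5 ≥ 19   (vitamin C)
  23x1 + 6x2 + 1x3 + 30x4 + 21x5 ≥ 55   (carbohydrate)
  5x1 + 6x2 + 7x3 + 1x4 + 2x5 ≥ 7   (protein)
  x1, x2, x3, x4, x5 ≥ 0.
The minimum-cost mix takes nothing from almonds, sweet potato — only whole-barley bread, cheddar, bananas. The vitamin C, carbohydrate, protein requirements are met with equality.
Optimal quantities: whole-barley bread = 0.109 servings, cheddar = 0.6754 servings, bananas = 1.727 servings.
Total cost: 0.26·0.109 + 0.33·0.6754 + 0.2·1.727 = 0.59662.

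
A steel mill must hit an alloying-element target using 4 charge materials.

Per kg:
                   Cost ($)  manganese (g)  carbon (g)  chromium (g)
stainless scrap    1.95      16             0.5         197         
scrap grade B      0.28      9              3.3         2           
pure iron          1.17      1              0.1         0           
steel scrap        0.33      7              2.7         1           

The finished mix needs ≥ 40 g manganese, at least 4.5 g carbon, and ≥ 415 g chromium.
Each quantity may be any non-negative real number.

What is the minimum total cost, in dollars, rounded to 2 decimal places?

Treat it as an LP. Let x1 = kg of stainless scrap, x2 = kg of scrap grade B, x3 = kg of pure iron, x4 = kg of steel scrap.
Minimise 1.95x1 + 0.28x2 + 1.17x3 + 0.33x4 with:
  16x1 + 9x2 + 1x3 + 7x4 ≥ 40   (manganese)
  0.5x1 + 3.3x2 + 0.1x3 + 2.7x4 ≥ 4.5   (carbon)
  197x1 + 2x2 + 1x4 ≥ 415   (chromium)
  x1, x2, x3, x4 ≥ 0.
The optimal basis is {stainless scrap, scrap grade B}; pure iron, steel scrap drop out. Binding constraints: carbon and chromium.
That vertex is x1 = 2.096, x2 = 1.046.
Cost = 1.95·2.096 + 0.28·1.046 = 4.3801.

$4.38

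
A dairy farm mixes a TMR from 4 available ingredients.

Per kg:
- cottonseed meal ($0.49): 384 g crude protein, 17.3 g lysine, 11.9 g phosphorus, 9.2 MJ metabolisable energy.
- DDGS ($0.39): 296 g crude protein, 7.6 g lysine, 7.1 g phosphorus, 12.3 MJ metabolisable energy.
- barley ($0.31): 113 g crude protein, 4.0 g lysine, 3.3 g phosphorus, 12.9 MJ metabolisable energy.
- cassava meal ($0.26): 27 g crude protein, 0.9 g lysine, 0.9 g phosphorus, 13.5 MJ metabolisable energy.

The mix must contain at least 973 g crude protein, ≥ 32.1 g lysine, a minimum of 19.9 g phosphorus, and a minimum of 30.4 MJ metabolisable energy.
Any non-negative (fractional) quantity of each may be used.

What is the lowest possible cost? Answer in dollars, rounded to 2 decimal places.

$1.26

This is a linear program. Let x1 = kg of cottonseed meal, x2 = kg of DDGS, x3 = kg of barley, x4 = kg of cassava meal.
Minimise 0.49x1 + 0.39x2 + 0.31x3 + 0.26x4 s.t.:
  384x1 + 296x2 + 113x3 + 27x4 ≥ 973   (crude protein)
  17.3x1 + 7.6x2 + 4x3 + 0.9x4 ≥ 32.1   (lysine)
  11.9x1 + 7.1x2 + 3.3x3 + 0.9x4 ≥ 19.9   (phosphorus)
  9.2x1 + 12.3x2 + 12.9x3 + 13.5x4 ≥ 30.4   (metabolisable energy)
  x1, x2, x3, x4 ≥ 0.
The minimum-cost mix takes nothing from barley, cassava meal — only cottonseed meal, DDGS. Binding constraints: crude protein and metabolisable energy.
So cottonseed meal = 1.485 kg, DDGS = 1.361 kg.
Hence cost = 0.49·1.485 + 0.39·1.361 = $1.2584.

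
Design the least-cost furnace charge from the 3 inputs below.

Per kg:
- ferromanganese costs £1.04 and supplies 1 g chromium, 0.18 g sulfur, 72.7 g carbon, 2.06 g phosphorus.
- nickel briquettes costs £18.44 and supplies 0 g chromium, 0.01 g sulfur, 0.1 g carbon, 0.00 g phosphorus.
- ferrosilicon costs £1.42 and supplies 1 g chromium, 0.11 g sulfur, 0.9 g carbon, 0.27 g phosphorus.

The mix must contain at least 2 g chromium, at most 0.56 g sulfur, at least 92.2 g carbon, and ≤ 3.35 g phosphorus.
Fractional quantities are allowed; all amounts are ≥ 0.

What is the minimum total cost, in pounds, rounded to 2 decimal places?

£2.24

Let x1 = kg of ferromanganese, x2 = kg of nickel briquettes, x3 = kg of ferrosilicon.
Minimize 1.04x1 + 18.44x2 + 1.42x3 with:
  1x1 + 1x3 ≥ 2   (chromium)
  0.18x1 + 0.01x2 + 0.11x3 ≤ 0.56   (sulfur)
  72.7x1 + 0.1x2 + 0.9x3 ≥ 92.2   (carbon)
  2.06x1 + 0.27x3 ≤ 3.35   (phosphorus)
  x1, x2, x3 ≥ 0.
At the optimum only ferromanganese, ferrosilicon are positive (nickel briquettes = 0). The chromium and phosphorus requirements are met with equality.
That vertex is x1 = 1.57, x3 = 0.4302.
Hence cost = 1.04·1.57 + 1.42·0.4302 = £2.2437.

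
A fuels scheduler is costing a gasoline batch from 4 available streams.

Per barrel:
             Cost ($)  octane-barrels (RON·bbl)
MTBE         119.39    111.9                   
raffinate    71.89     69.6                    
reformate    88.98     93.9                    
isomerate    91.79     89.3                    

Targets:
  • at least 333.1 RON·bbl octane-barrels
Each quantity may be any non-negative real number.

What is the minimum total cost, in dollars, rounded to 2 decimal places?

Let x1 = barrels of MTBE, x2 = barrels of raffinate, x3 = barrels of reformate, x4 = barrels of isomerate.
min 119.39x1 + 71.89x2 + 88.98x3 + 91.79x4 s.t.:
  111.9x1 + 69.6x2 + 93.9x3 + 89.3x4 ≥ 333.1   (octane-barrels)
  x1, x2, x3, x4 ≥ 0.
The cheapest feasible vertex uses only reformate; MTBE, raffinate, isomerate are not used. There the octane-barrels constraint is tight.
Optimal quantities: reformate = 3.5474 barrels.
Total cost: 88.98·3.5474 = 315.6477.

$315.65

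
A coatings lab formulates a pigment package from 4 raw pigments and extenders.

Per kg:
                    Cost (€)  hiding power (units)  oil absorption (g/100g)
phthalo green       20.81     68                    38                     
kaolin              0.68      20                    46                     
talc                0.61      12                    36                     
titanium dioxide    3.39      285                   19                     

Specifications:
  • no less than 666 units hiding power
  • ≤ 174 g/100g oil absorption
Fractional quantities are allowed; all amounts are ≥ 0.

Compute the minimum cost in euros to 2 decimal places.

This is a linear program. Let x1 = kg of phthalo green, x2 = kg of kaolin, x3 = kg of talc, x4 = kg of titanium dioxide.
min 20.81x1 + 0.68x2 + 0.61x3 + 3.39x4 with:
  68x1 + 20x2 + 12x3 + 285x4 ≥ 666   (hiding power)
  38x1 + 46x2 + 36x3 + 19x4 ≤ 174   (oil absorption)
  x1, x2, x3, x4 ≥ 0.
The cheapest feasible vertex uses only titanium dioxide; phthalo green, kaolin, talc are not used. There the hiding power constraint is tight.
So titanium dioxide = 2.337 kg.
Total cost: 3.39·2.337 = 7.9224.

€7.92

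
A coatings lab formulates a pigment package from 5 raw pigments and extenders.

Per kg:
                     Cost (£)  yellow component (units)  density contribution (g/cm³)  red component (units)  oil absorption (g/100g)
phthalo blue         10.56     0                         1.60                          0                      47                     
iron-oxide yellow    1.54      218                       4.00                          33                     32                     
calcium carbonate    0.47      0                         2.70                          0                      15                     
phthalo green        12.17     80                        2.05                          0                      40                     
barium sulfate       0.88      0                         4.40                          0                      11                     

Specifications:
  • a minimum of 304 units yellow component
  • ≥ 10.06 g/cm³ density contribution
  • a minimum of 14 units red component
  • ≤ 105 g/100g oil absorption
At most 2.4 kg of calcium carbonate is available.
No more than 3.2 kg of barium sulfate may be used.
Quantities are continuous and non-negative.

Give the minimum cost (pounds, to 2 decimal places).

£2.93

Treat it as an LP. Let x1 = kg of phthalo blue, x2 = kg of iron-oxide yellow, x3 = kg of calcium carbonate, x4 = kg of phthalo green, x5 = kg of barium sulfate.
Minimize 10.56x1 + 1.54x2 + 0.47x3 + 12.17x4 + 0.88x5 subject to:
  218x2 + 80x4 ≥ 304   (yellow component)
  1.6x1 + 4x2 + 2.7x3 + 2.05x4 + 4.4x5 ≥ 10.06   (density contribution)
  33x2 ≥ 14   (red component)
  47x1 + 32x2 + 15x3 + 40x4 + 11x5 ≤ 105   (oil absorption)
  x3 ≤ 2.4
  x5 ≤ 3.2
  x1, x2, x3, x4, x5 ≥ 0.
The optimal basis is {iron-oxide yellow, calcium carbonate}; phthalo blue, phthalo green, barium sulfate drop out. The yellow component and density contribution requirements are met with equality.
Optimal quantities: iron-oxide yellow = 1.394 kg, calcium carbonate = 1.66 kg.
Objective = 1.54·1.394 + 0.47·1.66 = 2.9270.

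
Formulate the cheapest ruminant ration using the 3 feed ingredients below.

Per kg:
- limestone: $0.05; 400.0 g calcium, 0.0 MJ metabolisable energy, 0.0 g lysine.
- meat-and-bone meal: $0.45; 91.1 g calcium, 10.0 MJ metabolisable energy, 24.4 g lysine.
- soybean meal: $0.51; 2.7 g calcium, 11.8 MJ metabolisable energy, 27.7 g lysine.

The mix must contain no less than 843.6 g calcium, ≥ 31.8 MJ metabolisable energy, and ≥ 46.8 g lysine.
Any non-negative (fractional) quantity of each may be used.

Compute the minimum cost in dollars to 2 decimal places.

$1.48

This is a linear program. Let x1 = kg of limestone, x2 = kg of meat-and-bone meal, x3 = kg of soybean meal.
Minimise 0.05x1 + 0.45x2 + 0.51x3 s.t.:
  400x1 + 91.1x2 + 2.7x3 ≥ 843.6   (calcium)
  10x2 + 11.8x3 ≥ 31.8   (metabolisable energy)
  24.4x2 + 27.7x3 ≥ 46.8   (lysine)
  x1, x2, x3 ≥ 0.
The minimum-cost mix takes nothing from meat-and-bone meal — only limestone, soybean meal. Binding constraints: calcium and metabolisable energy.
Optimal quantities: limestone = 2.091 kg, soybean meal = 2.695 kg.
Cost = 0.05·2.091 + 0.51·2.695 = 1.4790.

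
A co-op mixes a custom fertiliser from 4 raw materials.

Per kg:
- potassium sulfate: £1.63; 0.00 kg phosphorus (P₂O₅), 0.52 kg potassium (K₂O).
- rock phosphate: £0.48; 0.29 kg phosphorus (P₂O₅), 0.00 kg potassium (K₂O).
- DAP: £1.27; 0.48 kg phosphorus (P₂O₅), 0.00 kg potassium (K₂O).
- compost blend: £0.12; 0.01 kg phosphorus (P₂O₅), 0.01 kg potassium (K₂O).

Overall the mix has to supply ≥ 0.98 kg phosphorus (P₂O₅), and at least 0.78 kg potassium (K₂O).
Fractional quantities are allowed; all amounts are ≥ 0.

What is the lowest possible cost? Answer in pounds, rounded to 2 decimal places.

Set it up as a linear program. Let x1 = kg of potassium sulfate, x2 = kg of rock phosphate, x3 = kg of DAP, x4 = kg of compost blend.
min 1.63x1 + 0.48x2 + 1.27x3 + 0.12x4 subject to:
  0.29x2 + 0.48x3 + 0.01x4 ≥ 0.98   (phosphorus (P₂O₅))
  0.52x1 + 0.01x4 ≥ 0.78   (potassium (K₂O))
  x1, x2, x3, x4 ≥ 0.
At the optimum only potassium sulfate, rock phosphate are positive (DAP, compost blend = 0). Binding constraints: phosphorus (P₂O₅) and potassium (K₂O).
That vertex is x1 = 1.5, x2 = 3.379.
Total cost: 1.63·1.5 + 0.48·3.379 = 4.0669.

£4.07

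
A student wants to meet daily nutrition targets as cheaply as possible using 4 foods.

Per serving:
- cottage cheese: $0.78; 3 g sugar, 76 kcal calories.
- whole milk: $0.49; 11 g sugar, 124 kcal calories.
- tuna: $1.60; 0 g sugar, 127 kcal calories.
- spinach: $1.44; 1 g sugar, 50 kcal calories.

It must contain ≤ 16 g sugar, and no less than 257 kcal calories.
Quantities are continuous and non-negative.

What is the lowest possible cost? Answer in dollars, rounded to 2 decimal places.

Set it up as a linear program. Let x1 = servings of cottage cheese, x2 = servings of whole milk, x3 = servings of tuna, x4 = servings of spinach.
Minimise 0.78x1 + 0.49x2 + 1.6x3 + 1.44x4 subject to:
  3x1 + 11x2 + 1x4 ≤ 16   (sugar)
  76x1 + 124x2 + 127x3 + 50x4 ≥ 257   (calories)
  x1, x2, x3, x4 ≥ 0.
The optimal basis is {whole milk, tuna}; cottage cheese, spinach drop out. There the sugar and calories constraints are tight.
Solving gives x2 = 1.455, x3 = 0.6034.
Cost = 0.49·1.455 + 1.6·0.6034 = 1.6784.

$1.68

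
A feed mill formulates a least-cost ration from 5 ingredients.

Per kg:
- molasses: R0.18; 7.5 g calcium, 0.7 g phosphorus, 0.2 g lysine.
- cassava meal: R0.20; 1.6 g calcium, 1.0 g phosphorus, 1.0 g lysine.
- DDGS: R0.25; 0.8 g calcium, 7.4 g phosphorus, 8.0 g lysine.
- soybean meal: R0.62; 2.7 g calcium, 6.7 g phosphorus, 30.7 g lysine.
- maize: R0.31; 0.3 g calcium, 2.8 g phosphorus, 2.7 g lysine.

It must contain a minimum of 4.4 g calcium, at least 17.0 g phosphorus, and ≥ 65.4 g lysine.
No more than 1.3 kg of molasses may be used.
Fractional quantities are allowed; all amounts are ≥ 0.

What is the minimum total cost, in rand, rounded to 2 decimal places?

R1.36

Treat it as an LP. Let x1 = kg of molasses, x2 = kg of cassava meal, x3 = kg of DDGS, x4 = kg of soybean meal, x5 = kg of maize.
min 0.18x1 + 0.2x2 + 0.25x3 + 0.62x4 + 0.31x5 s.t.:
  7.5x1 + 1.6x2 + 0.8x3 + 2.7x4 + 0.3x5 ≥ 4.4   (calcium)
  0.7x1 + 1x2 + 7.4x3 + 6.7x4 + 2.8x5 ≥ 17   (phosphorus)
  0.2x1 + 1x2 + 8x3 + 30.7x4 + 2.7x5 ≥ 65.4   (lysine)
  x1 ≤ 1.3
  x1, x2, x3, x4, x5 ≥ 0.
The minimum-cost mix takes nothing from molasses, cassava meal, maize — only DDGS, soybean meal. There the phosphorus and lysine constraints are tight.
Solving gives x3 = 0.4823, x4 = 2.005.
Hence cost = 0.25·0.4823 + 0.62·2.005 = R1.3637.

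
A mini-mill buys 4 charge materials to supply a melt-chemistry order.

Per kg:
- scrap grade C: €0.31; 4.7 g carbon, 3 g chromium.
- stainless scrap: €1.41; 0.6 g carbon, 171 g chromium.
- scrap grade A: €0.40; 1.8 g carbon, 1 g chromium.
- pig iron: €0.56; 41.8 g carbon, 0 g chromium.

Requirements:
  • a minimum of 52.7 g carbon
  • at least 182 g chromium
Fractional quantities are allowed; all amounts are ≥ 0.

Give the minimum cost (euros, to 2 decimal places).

This is a linear program. Let x1 = kg of scrap grade C, x2 = kg of stainless scrap, x3 = kg of scrap grade A, x4 = kg of pig iron.
Minimize 0.31x1 + 1.41x2 + 0.4x3 + 0.56x4 with:
  4.7x1 + 0.6x2 + 1.8x3 + 41.8x4 ≥ 52.7   (carbon)
  3x1 + 171x2 + 1x3 ≥ 182   (chromium)
  x1, x2, x3, x4 ≥ 0.
The cheapest feasible vertex uses only stainless scrap, pig iron; scrap grade C, scrap grade A are not used. There the carbon and chromium constraints are tight.
So stainless scrap = 1.064 kg, pig iron = 1.245 kg.
Cost = 1.41·1.064 + 0.56·1.245 = 2.1974.

€2.20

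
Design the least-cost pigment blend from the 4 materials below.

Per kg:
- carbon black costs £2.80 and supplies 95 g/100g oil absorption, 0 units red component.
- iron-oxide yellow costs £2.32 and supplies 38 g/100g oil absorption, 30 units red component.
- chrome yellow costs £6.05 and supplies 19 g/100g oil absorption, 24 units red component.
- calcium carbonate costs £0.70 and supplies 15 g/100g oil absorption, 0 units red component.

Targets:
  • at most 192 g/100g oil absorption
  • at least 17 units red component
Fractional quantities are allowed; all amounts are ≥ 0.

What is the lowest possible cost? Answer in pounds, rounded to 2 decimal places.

£1.31

Let x1 = kg of carbon black, x2 = kg of iron-oxide yellow, x3 = kg of chrome yellow, x4 = kg of calcium carbonate.
min 2.8x1 + 2.32x2 + 6.05x3 + 0.7x4 subject to:
  95x1 + 38x2 + 19x3 + 15x4 ≤ 192   (oil absorption)
  30x2 + 24x3 ≥ 17   (red component)
  x1, x2, x3, x4 ≥ 0.
The minimum-cost mix takes nothing from carbon black, chrome yellow, calcium carbonate — only iron-oxide yellow. Binding constraint: red component.
Solving gives x2 = 0.5667.
Cost = 2.32·0.5667 = 1.3147.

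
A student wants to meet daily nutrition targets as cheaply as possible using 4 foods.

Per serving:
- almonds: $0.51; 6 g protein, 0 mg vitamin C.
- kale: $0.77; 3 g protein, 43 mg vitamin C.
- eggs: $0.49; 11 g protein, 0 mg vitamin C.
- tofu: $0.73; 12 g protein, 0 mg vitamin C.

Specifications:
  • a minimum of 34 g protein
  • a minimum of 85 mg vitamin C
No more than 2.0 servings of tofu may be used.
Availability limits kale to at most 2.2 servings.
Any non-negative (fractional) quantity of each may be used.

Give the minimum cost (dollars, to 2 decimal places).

Let x1 = servings of almonds, x2 = servings of kale, x3 = servings of eggs, x4 = servings of tofu.
Minimize 0.51x1 + 0.77x2 + 0.49x3 + 0.73x4 with:
  6x1 + 3x2 + 11x3 + 12x4 ≥ 34   (protein)
  43x2 ≥ 85   (vitamin C)
  x4 ≤ 2
  x2 ≤ 2.2
  x1, x2, x3, x4 ≥ 0.
At the optimum only kale, eggs are positive (almonds, tofu = 0). Binding constraints: protein and vitamin C.
So kale = 1.977 servings, eggs = 2.552 servings.
Cost = 0.77·1.977 + 0.49·2.552 = 2.7728.

$2.77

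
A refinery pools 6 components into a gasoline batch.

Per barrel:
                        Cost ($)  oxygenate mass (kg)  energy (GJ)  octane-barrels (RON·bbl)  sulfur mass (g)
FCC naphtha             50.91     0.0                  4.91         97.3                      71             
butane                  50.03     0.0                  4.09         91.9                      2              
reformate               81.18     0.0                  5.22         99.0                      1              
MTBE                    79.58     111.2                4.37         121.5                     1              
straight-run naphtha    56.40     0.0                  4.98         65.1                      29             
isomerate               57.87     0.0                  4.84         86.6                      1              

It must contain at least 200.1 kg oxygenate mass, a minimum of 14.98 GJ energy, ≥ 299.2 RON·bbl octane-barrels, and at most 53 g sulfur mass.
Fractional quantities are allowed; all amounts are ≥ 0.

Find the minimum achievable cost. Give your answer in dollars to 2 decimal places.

Let x1 = barrels of FCC naphtha, x2 = barrels of butane, x3 = barrels of reformate, x4 = barrels of MTBE, x5 = barrels of straight-run naphtha, x6 = barrels of isomerate.
Minimize 50.91x1 + 50.03x2 + 81.18x3 + 79.58x4 + 56.4x5 + 57.87x6 s.t.:
  111.2x4 ≥ 200.1   (oxygenate mass)
  4.91x1 + 4.09x2 + 5.22x3 + 4.37x4 + 4.98x5 + 4.84x6 ≥ 14.98   (energy)
  97.3x1 + 91.9x2 + 99x3 + 121.5x4 + 65.1x5 + 86.6x6 ≥ 299.2   (octane-barrels)
  71x1 + 2x2 + 1x3 + 1x4 + 29x5 + 1x6 ≤ 53   (sulfur mass)
  x1, x2, x3, x4, x5, x6 ≥ 0.
The cheapest feasible vertex uses only FCC naphtha, MTBE, straight-run naphtha; butane, reformate, isomerate are not used. There the oxygenate mass, energy, sulfur mass constraints are tight.
Solving gives x1 = 0.2301449, x4 = 1.79946, x5 = 1.202078.
Objective = 50.91·0.2301449 + 79.58·1.79946 + 56.4·1.202078 = 222.7149.

$222.71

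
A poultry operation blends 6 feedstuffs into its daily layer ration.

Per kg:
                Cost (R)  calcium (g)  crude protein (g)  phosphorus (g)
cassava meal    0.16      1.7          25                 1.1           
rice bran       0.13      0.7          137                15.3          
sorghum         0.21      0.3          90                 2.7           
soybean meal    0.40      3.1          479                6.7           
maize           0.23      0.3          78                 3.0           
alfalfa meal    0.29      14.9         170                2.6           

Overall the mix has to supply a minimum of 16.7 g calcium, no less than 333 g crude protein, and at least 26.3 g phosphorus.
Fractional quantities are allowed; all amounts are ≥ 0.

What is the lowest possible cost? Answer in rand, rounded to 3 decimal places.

Let x1 = kg of cassava meal, x2 = kg of rice bran, x3 = kg of sorghum, x4 = kg of soybean meal, x5 = kg of maize, x6 = kg of alfalfa meal.
min 0.16x1 + 0.13x2 + 0.21x3 + 0.4x4 + 0.23x5 + 0.29x6 subject to:
  1.7x1 + 0.7x2 + 0.3x3 + 3.1x4 + 0.3x5 + 14.9x6 ≥ 16.7   (calcium)
  25x1 + 137x2 + 90x3 + 479x4 + 78x5 + 170x6 ≥ 333   (crude protein)
  1.1x1 + 15.3x2 + 2.7x3 + 6.7x4 + 3x5 + 2.6x6 ≥ 26.3   (phosphorus)
  x1, x2, x3, x4, x5, x6 ≥ 0.
The cheapest feasible vertex uses only rice bran, alfalfa meal; cassava meal, sorghum, soybean meal, maize are not used. The calcium and phosphorus requirements are met with equality.
Solving gives x2 = 1.541, x6 = 1.048.
Objective = 0.13·1.541 + 0.29·1.048 = 0.50425.

R0.504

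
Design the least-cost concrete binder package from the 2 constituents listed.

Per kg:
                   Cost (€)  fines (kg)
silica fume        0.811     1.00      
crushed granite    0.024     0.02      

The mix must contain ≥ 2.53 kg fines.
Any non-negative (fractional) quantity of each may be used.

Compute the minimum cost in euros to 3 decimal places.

€2.052

Let x1 = kg of silica fume, x2 = kg of crushed granite.
min 0.811x1 + 0.024x2 with:
  1x1 + 0.02x2 ≥ 2.53   (fines)
  x1, x2 ≥ 0.
The cheapest feasible vertex uses only silica fume; crushed granite is not used. There the fines constraint is tight.
So silica fume = 2.53 kg.
Cost = 0.811·2.53 = 2.05183.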